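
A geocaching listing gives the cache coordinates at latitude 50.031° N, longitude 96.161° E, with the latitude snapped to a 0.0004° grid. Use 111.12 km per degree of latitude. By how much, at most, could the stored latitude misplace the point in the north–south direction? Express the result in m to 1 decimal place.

With a 0.0004° grid the true value lies within half a step, ±0.0004°/2 = ±0.0002°, of the stored one.
Along the meridian that is 0.0002° × 111120 m/° = 22.224 m.

22.2 m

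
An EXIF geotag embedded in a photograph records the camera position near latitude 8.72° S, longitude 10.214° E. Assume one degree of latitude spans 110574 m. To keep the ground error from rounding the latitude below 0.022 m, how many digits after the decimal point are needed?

7 decimal places

One degree of latitude covers 110574 m.
With N decimal places the half-ulp bound is 0.5·10⁻ᴺ°, or 0.5·10⁻ᴺ × 110574 m on the ground.
Need 0.5 × 110574 × 10⁻ᴺ ≤ 0.022 → 10⁻ᴺ ≤ 3.979e-07, so N ≥ 6.40.
At 6 places the error can reach 0.0553 m, but 7 places keeps it to 0.00553 m.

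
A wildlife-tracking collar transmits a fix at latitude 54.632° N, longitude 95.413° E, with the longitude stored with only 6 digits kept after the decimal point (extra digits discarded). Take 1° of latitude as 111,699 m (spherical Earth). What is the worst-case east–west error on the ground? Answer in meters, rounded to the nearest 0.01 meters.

0.06 meters

Truncating at 6 decimal places can drop up to a full unit in the last place, so the longitude may be off by as much as 1e-06°.
Parallels shrink by cos φ, so at 54.632° a degree of longitude is 111699 × 0.5788 ≈ 64654.3 m.
So at most 1e-06° × 64654.3 ≈ 0.0646543 m east–west.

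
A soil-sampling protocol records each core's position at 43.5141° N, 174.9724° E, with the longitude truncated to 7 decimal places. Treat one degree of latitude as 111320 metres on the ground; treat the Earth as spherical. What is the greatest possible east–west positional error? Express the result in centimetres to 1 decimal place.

0.8 centimetres

Truncating at 7 decimal places can drop up to a full unit in the last place, so the longitude may be off by as much as 1e-07°.
Parallels shrink by cos φ, so at 43.5141° a degree of longitude is 111320 × 0.7252 ≈ 80729.8 m.
East–west error: 1e-07° × 80729.8 m/° ≈ 0.00807298 m.
That is 0.00807298 m = 0.8073 cm.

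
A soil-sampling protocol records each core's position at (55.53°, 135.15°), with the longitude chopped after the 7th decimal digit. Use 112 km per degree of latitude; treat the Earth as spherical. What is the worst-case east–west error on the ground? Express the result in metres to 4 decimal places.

Truncating at 7 decimal places can drop up to a full unit in the last place, so the longitude may be off by as much as 1e-07°.
One degree of longitude at 55.53° is 112000 × cos 55.53° ≈ 112000 × 0.5660 = 63389.2 m.
East–west error: 1e-07° × 63389.2 m/° ≈ 0.00633892 m.

0.0063 metres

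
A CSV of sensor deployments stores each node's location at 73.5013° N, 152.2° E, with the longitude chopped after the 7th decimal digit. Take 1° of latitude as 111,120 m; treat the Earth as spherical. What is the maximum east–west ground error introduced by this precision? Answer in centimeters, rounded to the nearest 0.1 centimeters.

Truncating at 7 decimal places can drop up to a full unit in the last place, so the longitude may be off by as much as 1e-07°.
Parallels shrink by cos φ, so at 73.5013° a degree of longitude is 111120 × 0.2840 ≈ 31557.4 m.
East–west error: 1e-07° × 31557.4 m/° ≈ 0.00315574 m.
That is 0.00315574 m = 0.31557 cm.

0.3 centimeters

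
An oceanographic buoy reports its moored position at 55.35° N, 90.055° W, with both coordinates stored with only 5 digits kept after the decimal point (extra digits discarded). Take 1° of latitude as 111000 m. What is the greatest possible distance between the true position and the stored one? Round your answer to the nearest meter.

1 meters

Truncating at 5 decimal places can drop up to a full unit in the last place, so each coordinate may be off by as much as 1e-05°.
North–south component: 1e-05° × 111000 = 1.11 m.
E–W at 55.35°: 1e-05° × 111000 × cos 55.35° = 1e-05 × 111000 × 0.5686 ≈ 0.631104 m.
Worst case both components are at the extreme and orthogonal: √(1.11² + 0.631104²) ≈ 1.27687 m.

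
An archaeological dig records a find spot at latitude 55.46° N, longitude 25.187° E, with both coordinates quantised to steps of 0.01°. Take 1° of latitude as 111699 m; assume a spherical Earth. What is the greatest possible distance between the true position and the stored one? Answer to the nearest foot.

With a 0.01° grid the true value lies within half a step, ±0.01°/2 = ±0.005°, of the stored one.
N–S: 0.005° × 111699 m/° = 558.495 m.
Longitude error → 0.005 × 111699 × cos 55.46° = 0.005 × 111699 × 0.5670 ≈ 316.656 m.
The two errors are perpendicular, so the maximum displacement is √(558.495² + 316.656²) ≈ 642.019 m.
Converting: 642.019 m × 3.2808 ft/m ≈ 2106.4 ft.

2106 feet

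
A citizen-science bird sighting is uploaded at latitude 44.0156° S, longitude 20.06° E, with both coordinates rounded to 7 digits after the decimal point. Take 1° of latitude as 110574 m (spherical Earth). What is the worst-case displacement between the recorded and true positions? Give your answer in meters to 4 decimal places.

0.0068 meters

Rounding to 7 decimal places leaves each coordinate within ±5e-08° of the true value.
N–S: 5e-08° × 110574 m/° = 0.0055287 m.
Longitude error → 5e-08 × 110574 × cos 44.0156° = 5e-08 × 110574 × 0.7192 ≈ 0.00397597 m.
Worst case both components are at the extreme and orthogonal: √(0.0055287² + 0.00397597²) ≈ 0.00680991 m.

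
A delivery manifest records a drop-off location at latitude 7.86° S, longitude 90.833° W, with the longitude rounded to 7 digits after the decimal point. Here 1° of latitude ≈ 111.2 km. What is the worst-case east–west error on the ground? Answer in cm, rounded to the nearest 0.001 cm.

0.551 cm

Rounding to 7 decimal places leaves the longitude within ±5e-08° of the true value.
At latitude 7.86° a degree of longitude spans 111200 m × cos 7.86° = 111200 × 0.9906 ≈ 110155 m.
So at most 5e-08° × 110155 ≈ 0.00550776 m east–west.
That is 0.00550776 m = 0.55078 cm.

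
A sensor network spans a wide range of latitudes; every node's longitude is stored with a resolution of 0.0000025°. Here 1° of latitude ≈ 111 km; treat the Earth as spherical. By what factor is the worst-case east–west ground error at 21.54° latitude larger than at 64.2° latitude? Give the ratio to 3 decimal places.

With a 0.0000025° grid the true value lies within half a step, ±0.0000025°/2 = ±1.25e-06°, of the stored one.
At 21.54°: 1.25e-06° × 111000 × cos 21.54° = 1.25e-06 × 111000 × 0.9302 ≈ 0.12906 m.
Error at 64.2° = 1.25e-06° × 111000 × cos 64.2° ≈ 0.13875 × 0.4352 = 0.060388 m.
Ratio: 0.12906 / 0.060388 = cos 21.54° / cos 64.2° ≈ 2.1372.

2.137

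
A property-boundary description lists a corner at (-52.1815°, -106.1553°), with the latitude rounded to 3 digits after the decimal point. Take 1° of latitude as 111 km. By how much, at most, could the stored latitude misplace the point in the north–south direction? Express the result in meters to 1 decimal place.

55.5 meters

Rounding to 3 decimal places leaves the latitude within ±0.0005° of the true value.
Along the meridian that is 0.0005° × 111000 m/° = 55.5 m.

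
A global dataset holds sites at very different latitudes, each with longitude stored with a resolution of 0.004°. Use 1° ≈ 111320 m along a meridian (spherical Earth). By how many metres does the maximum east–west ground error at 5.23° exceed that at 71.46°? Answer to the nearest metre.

151 metres

With a 0.004° grid the true value lies within half a step, ±0.004°/2 = ±0.002°, of the stored one.
At 5.23°: 0.002° × 111320 × cos 5.23° = 0.002 × 111320 × 0.9958 ≈ 221.71 m.
At 71.46°: 0.002° × 111320 × cos 71.46° = 0.002 × 111320 × 0.3180 ≈ 70.792 m.
Difference: 221.71 − 70.792 = 150.92 m.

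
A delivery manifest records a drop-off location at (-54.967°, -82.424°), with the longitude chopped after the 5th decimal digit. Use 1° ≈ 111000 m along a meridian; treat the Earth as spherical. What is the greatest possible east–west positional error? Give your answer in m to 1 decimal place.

Truncating at 5 decimal places can drop up to a full unit in the last place, so the longitude may be off by as much as 1e-05°.
One degree of longitude at 54.967° is 111000 × cos 54.967° ≈ 111000 × 0.5740 = 63719.3 m.
So at most 1e-05° × 63719.3 ≈ 0.637193 m east–west.

0.6 m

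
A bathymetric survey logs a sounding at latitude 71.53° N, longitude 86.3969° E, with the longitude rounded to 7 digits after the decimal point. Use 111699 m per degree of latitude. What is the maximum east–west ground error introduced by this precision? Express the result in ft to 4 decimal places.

Rounding to 7 decimal places leaves the longitude within ±5e-08° of the true value.
One degree of longitude at 71.53° is 111699 × cos 71.53° ≈ 111699 × 0.3168 = 35387.1 m.
So at most 5e-08° × 35387.1 ≈ 0.00176936 m east–west.
In feet: 0.00176936 m ÷ 0.3048 ≈ 0.005805 ft.

0.0058 ft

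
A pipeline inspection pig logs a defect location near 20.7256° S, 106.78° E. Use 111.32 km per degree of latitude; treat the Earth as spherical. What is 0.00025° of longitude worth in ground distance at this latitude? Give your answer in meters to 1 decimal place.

0.00025° of longitude at 20.7256° is 0.00025 × 111320 × cos 20.7256° ≈ 0.00025 × 104116 = 26.029 m.

26.0 meters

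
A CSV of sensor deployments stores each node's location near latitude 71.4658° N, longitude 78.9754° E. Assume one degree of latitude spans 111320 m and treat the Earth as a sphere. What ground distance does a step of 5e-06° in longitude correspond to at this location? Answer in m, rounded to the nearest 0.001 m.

5e-06° of longitude at 71.4658° is 5e-06 × 111320 × cos 71.4658° ≈ 5e-06 × 35385.4 = 0.176927 m.

0.177 m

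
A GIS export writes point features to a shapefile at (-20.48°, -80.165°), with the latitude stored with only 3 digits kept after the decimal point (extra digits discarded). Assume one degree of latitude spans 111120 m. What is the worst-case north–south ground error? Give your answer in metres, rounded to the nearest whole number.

111 metres

Truncating at 3 decimal places can drop up to a full unit in the last place, so the latitude may be off by as much as 0.001°.
So the N–S error is at most 0.001 × 111120 = 111.12 m.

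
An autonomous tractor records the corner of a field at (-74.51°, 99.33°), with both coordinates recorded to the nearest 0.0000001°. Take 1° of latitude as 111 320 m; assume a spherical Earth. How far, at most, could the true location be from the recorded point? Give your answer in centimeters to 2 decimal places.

0.58 centimeters

Rounding to 7 decimal places leaves each coordinate within ±5e-08° of the true value.
N–S: 5e-08° × 111320 m/° = 0.005566 m.
E–W at 74.51°: 5e-08° × 111320 × cos 74.51° = 5e-08 × 111320 × 0.2671 ≈ 0.00148651 m.
The two errors are perpendicular, so the maximum displacement is √(0.005566² + 0.00148651²) ≈ 0.00576108 m.
That is 0.00576108 m = 0.57611 cm.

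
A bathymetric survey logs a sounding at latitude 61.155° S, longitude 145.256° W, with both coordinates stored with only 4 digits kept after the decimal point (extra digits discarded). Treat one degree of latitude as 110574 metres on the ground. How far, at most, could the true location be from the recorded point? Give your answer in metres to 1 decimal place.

12.3 metres

Truncating at 4 decimal places can drop up to a full unit in the last place, so each coordinate may be off by as much as 0.0001°.
Latitude error → 0.0001 × 110574 = 11.0574 m along the meridian.
Longitude error → 0.0001 × 110574 × cos 61.155° = 0.0001 × 110574 × 0.4824 ≈ 5.33455 m.
Worst case both components are at the extreme and orthogonal: √(11.0574² + 5.33455²) ≈ 12.277 m.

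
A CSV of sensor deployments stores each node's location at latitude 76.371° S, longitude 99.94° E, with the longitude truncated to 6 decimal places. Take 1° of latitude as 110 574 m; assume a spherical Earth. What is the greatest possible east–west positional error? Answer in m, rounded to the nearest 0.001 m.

Truncating at 6 decimal places can drop up to a full unit in the last place, so the longitude may be off by as much as 1e-06°.
Parallels shrink by cos φ, so at 76.371° a degree of longitude is 110574 × 0.2356 ≈ 26055 m.
So at most 1e-06° × 26055 ≈ 0.026055 m east–west.

0.026 m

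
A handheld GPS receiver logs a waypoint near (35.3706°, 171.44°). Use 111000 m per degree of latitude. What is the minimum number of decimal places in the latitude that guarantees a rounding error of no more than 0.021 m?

One degree of latitude covers 111000 m.
Rounding to N decimal places gives at most 0.5 × 10⁻ᴺ degrees of error, i.e. 0.5 × 10⁻ᴺ × 111000 m.
Setting 55500 × 10⁻ᴺ ≤ 0.021 gives 10ᴺ ≥ 2.643e+06, i.e. N ≥ 6.42.
At 6 places the error can reach 0.0555 m, but 7 places keeps it to 0.00555 m.

7 decimal places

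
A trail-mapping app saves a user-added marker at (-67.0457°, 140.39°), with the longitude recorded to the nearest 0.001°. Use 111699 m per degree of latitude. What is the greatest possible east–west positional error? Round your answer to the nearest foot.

Rounding to 3 decimal places leaves the longitude within ±0.0005° of the true value.
One degree of longitude at 67.0457° is 111699 × cos 67.0457° ≈ 111699 × 0.3900 = 43562.3 m.
Maximum E–W displacement: 0.0005 × 43562.3 = 21.7811 m.
In feet: 21.7811 m ÷ 0.3048 ≈ 71.46 ft.

71 feet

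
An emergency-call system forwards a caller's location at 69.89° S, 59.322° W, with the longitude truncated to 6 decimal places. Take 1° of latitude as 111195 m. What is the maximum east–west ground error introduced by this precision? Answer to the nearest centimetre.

Truncating at 6 decimal places can drop up to a full unit in the last place, so the longitude may be off by as much as 1e-06°.
One degree of longitude at 69.89° is 111195 × cos 69.89° ≈ 111195 × 0.3438 = 38231.5 m.
East–west error: 1e-06° × 38231.5 m/° ≈ 0.0382315 m.
That is 0.0382315 m = 3.8231 cm.

4 centimetres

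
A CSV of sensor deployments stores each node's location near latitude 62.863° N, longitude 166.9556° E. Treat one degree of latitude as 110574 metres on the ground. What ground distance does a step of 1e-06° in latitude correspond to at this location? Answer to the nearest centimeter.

Along a meridian 1e-06° is 1e-06 × 110574 = 0.110574 m.
That is 0.110574 m = 11.057 cm.

11 centimeters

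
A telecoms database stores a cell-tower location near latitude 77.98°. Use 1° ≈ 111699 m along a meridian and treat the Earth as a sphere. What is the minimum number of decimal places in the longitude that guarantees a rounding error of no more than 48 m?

At 77.98° one degree of longitude covers 111699 × cos 77.98° ≈ 111699 × 0.2083 ≈ 23261.7 m.
Rounding to N decimal places gives at most 0.5 × 10⁻ᴺ degrees of error, i.e. 0.5 × 10⁻ᴺ × 23261.7 m.
Need 0.5 × 23261.7 × 10⁻ᴺ ≤ 48 → 10⁻ᴺ ≤ 4.127e-03, so N ≥ 2.38.
So 3 decimal places suffice (11.6 m); 2 would allow up to 116 m.

3 decimal places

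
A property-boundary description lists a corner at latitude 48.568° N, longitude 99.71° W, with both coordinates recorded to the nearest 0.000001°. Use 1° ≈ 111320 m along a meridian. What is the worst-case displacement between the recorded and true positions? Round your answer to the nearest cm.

Rounding to 6 decimal places leaves each coordinate within ±5e-07° of the true value.
N–S: 5e-07° × 111320 m/° = 0.05566 m.
E–W at 48.568°: 5e-07° × 111320 × cos 48.568° = 5e-07 × 111320 × 0.6617 ≈ 0.0368319 m.
Combining orthogonally: (0.05566² + 0.0368319²)^½ ≈ 0.066743 m.
That is 0.066743 m = 6.6743 cm.

7 cm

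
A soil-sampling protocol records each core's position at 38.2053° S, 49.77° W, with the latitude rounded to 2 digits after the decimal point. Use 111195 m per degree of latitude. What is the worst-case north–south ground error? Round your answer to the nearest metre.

556 metres

Rounding to 2 decimal places leaves the latitude within ±0.005° of the true value.
Along the meridian that is 0.005° × 111195 m/° = 555.975 m.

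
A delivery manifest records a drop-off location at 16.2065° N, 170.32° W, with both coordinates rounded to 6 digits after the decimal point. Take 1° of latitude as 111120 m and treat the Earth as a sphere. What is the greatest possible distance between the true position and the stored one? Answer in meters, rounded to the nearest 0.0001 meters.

Rounding to 6 decimal places leaves each coordinate within ±5e-07° of the true value.
N–S: 5e-07° × 111120 m/° = 0.05556 m.
E–W at 16.2065°: 5e-07° × 111120 × cos 16.2065° = 5e-07 × 111120 × 0.9603 ≈ 0.0533522 m.
Worst case both components are at the extreme and orthogonal: √(0.05556² + 0.0533522²) ≈ 0.0770283 m.

0.0770 meters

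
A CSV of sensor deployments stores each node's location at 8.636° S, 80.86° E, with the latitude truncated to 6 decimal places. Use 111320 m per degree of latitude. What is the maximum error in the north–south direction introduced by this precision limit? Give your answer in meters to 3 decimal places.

0.111 meters

Truncating at 6 decimal places can drop up to a full unit in the last place, so the latitude may be off by as much as 1e-06°.
North–south distance: 1e-06° × 111320 m/° = 0.11132 m.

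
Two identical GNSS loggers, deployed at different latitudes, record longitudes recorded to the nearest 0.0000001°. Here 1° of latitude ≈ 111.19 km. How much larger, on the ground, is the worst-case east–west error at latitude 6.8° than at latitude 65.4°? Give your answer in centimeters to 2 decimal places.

Rounding to 7 decimal places leaves the longitude within ±5e-08° of the true value.
At 6.8°: 5e-08° × 111190 × cos 6.8° = 5e-08 × 111190 × 0.9930 ≈ 0.0055204 m.
Error at 65.4° = 5e-08° × 111190 × cos 65.4° ≈ 0.0055595 × 0.4163 = 0.0023143 m.
Difference: 0.0055204 − 0.0023143 = 0.0032061 m.
That is 0.00320608 m = 0.32061 cm.

0.32 centimeters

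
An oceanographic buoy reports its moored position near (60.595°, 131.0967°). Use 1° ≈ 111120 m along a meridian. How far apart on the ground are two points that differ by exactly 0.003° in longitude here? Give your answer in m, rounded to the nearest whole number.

At 60.595° a degree of longitude is 111120 × cos 60.595° ≈ 54557.7 m, so 0.003° corresponds to 163.673 m.

164 m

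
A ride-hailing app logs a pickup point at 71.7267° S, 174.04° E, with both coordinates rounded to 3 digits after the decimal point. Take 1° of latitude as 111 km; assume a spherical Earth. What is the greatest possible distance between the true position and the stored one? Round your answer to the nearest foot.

Rounding to 3 decimal places leaves each coordinate within ±0.0005° of the true value.
North–south component: 0.0005° × 111000 = 55.5 m.
Longitude error → 0.0005 × 111000 × cos 71.7267° = 0.0005 × 111000 × 0.3135 ≈ 17.402 m.
The two errors are perpendicular, so the maximum displacement is √(55.5² + 17.402²) ≈ 58.1643 m.
In feet: 58.1643 m ÷ 0.3048 ≈ 190.83 ft.

191 feet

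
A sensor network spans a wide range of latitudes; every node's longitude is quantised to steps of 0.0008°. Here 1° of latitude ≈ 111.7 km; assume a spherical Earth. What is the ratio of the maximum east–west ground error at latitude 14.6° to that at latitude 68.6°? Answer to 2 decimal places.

With a 0.0008° grid the true value lies within half a step, ±0.0008°/2 = ±0.0004°, of the stored one.
Error at 14.6° = 0.0004° × 111700 × cos 14.6° ≈ 44.68 × 0.9677 = 43.237 m.
At 68.6°: 0.0004° × 111700 × cos 68.6° = 0.0004 × 111700 × 0.3649 ≈ 16.303 m.
Ratio: 43.237 / 16.303 = cos 14.6° / cos 68.6° ≈ 2.6522.

2.65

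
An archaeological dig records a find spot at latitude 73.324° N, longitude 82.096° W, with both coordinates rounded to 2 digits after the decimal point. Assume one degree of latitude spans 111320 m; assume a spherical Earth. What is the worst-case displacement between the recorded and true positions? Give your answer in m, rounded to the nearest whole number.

Rounding to 2 decimal places leaves each coordinate within ±0.005° of the true value.
Latitude error → 0.005 × 111320 = 556.6 m along the meridian.
East–west component at 73.324°: 0.005° × 111320 × cos 73.324° ≈ 0.005 × 31944.3 ≈ 159.722 m.
The two errors are perpendicular, so the maximum displacement is √(556.6² + 159.722²) ≈ 579.063 m.

579 m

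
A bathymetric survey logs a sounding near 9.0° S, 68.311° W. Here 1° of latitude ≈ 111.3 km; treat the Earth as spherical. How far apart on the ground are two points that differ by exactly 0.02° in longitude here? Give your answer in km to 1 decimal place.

One degree of longitude here spans 111300 × cos 9° = 111300 × 0.9877 ≈ 109930 m; 0.02° of that is 2198.59 m.
That is 2198.59 m = 2.1986 km.

2.2 km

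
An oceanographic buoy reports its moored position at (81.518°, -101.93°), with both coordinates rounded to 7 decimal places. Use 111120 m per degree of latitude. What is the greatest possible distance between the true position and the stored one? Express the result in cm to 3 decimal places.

0.562 cm

Rounding to 7 decimal places leaves each coordinate within ±5e-08° of the true value.
N–S: 5e-08° × 111120 m/° = 0.005556 m.
E–W at 81.518°: 5e-08° × 111120 × cos 81.518° = 5e-08 × 111120 × 0.1475 ≈ 0.000819503 m.
Combining orthogonally: (0.005556² + 0.000819503²)^½ ≈ 0.00561611 m.
That is 0.00561611 m = 0.56161 cm.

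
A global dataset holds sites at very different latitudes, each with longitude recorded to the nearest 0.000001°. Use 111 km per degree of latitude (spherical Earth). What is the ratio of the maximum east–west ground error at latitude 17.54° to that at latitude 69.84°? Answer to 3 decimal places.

Rounding to 6 decimal places leaves the longitude within ±5e-07° of the true value.
At 17.54°: 5e-07° × 111000 × cos 17.54° = 5e-07 × 111000 × 0.9535 ≈ 0.05292 m.
At 69.84°: 5e-07° × 111000 × cos 69.84° = 5e-07 × 111000 × 0.3446 ≈ 0.019128 m.
The ratio reduces to cos 17.54° / cos 69.84° = 0.9535/0.3446 ≈ 2.7667.

2.767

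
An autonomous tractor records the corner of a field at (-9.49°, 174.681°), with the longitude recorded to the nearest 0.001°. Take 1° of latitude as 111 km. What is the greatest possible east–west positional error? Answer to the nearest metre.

Rounding to 3 decimal places leaves the longitude within ±0.0005° of the true value.
Parallels shrink by cos φ, so at 9.49° a degree of longitude is 111000 × 0.9863 ≈ 109481 m.
So at most 0.0005° × 109481 ≈ 54.7404 m east–west.

55 metres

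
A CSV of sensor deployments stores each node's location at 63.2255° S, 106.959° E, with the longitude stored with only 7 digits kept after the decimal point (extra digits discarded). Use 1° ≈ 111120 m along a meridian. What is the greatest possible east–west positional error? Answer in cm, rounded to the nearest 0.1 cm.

Truncating at 7 decimal places can drop up to a full unit in the last place, so the longitude may be off by as much as 1e-07°.
One degree of longitude at 63.2255° is 111120 × cos 63.2255° ≈ 111120 × 0.4505 = 50057.4 m.
So at most 1e-07° × 50057.4 ≈ 0.00500574 m east–west.
That is 0.00500574 m = 0.50057 cm.

0.5 cm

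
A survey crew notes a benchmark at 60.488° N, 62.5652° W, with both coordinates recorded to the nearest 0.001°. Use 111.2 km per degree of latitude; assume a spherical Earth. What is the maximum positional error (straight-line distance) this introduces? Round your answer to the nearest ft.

Rounding to 3 decimal places leaves each coordinate within ±0.0005° of the true value.
N–S: 0.0005° × 111200 m/° = 55.6 m.
E–W at 60.488°: 0.0005° × 111200 × cos 60.488° = 0.0005 × 111200 × 0.4926 ≈ 27.3889 m.
The two errors are perpendicular, so the maximum displacement is √(55.6² + 27.3889²) ≈ 61.9799 m.
In feet: 61.9799 m ÷ 0.3048 ≈ 203.35 ft.

203 ft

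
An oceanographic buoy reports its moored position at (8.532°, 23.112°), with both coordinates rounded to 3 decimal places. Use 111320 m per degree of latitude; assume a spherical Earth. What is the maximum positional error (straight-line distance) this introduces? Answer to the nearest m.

Rounding to 3 decimal places leaves each coordinate within ±0.0005° of the true value.
Latitude error → 0.0005 × 111320 = 55.66 m along the meridian.
E–W at 8.532°: 0.0005° × 111320 × cos 8.532° = 0.0005 × 111320 × 0.9889 ≈ 55.044 m.
The two errors are perpendicular, so the maximum displacement is √(55.66² + 55.044²) ≈ 78.2808 m.

78 m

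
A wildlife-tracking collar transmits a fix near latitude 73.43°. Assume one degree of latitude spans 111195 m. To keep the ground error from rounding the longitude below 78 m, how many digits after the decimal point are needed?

3 decimal places

At 73.43° one degree of longitude covers 111195 × cos 73.43° ≈ 111195 × 0.2852 ≈ 31711.3 m.
With N decimal places the half-ulp bound is 0.5·10⁻ᴺ°, or 0.5·10⁻ᴺ × 31711.3 m on the ground.
Need 0.5 × 31711.3 × 10⁻ᴺ ≤ 78 → 10⁻ᴺ ≤ 4.919e-03, so N ≥ 2.31.
So 3 decimal places suffice (15.9 m); 2 would allow up to 159 m.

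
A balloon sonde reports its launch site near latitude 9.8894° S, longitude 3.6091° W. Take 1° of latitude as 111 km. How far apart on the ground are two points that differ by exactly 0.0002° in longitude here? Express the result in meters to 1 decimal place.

21.9 meters

At 9.8894° a degree of longitude is 111000 × cos 9.8894° ≈ 109351 m, so 0.0002° corresponds to 21.8701 m.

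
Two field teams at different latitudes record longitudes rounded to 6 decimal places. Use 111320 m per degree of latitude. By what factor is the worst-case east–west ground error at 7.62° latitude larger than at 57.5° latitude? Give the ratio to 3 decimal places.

1.845

Rounding to 6 decimal places leaves the longitude within ±5e-07° of the true value.
At 7.62°: 5e-07° × 111320 × cos 7.62° = 5e-07 × 111320 × 0.9912 ≈ 0.055168 m.
At 57.5°: 5e-07° × 111320 × cos 57.5° = 5e-07 × 111320 × 0.5373 ≈ 0.029906 m.
Ratio: 0.055168 / 0.029906 = cos 7.62° / cos 57.5° ≈ 1.8447.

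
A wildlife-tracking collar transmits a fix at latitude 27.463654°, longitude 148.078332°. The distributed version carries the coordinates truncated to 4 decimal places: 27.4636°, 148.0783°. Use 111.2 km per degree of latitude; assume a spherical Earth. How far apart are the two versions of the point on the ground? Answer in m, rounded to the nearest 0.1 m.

Δlat = 27.463654 − 27.4636 = +0.000054°; Δlon = 148.078332 − 148.0783 = +0.000032°.
N–S: 0.000054° × 111200 m/° = 6.0048 m.
East–west at this latitude: 0.000032° × 111200 × cos 27.4636° ≈ 0.000032 × 98668.2 = 3.15738 m.
Hypotenuse of the two orthogonal shifts: √(6.0048² + 3.15738²) = 6.7843 m.

6.8 m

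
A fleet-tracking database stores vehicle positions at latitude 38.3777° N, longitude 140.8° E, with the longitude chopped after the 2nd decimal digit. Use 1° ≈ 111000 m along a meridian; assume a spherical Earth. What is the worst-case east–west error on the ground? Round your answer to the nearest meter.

870 meters

Truncating at 2 decimal places can drop up to a full unit in the last place, so the longitude may be off by as much as 0.01°.
One degree of longitude at 38.3777° is 111000 × cos 38.3777° ≈ 111000 × 0.7839 = 87016.8 m.
So at most 0.01° × 87016.8 ≈ 870.168 m east–west.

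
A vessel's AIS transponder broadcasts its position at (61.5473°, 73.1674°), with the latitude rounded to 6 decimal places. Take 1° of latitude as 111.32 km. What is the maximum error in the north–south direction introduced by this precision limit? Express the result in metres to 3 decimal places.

Rounding to 6 decimal places leaves the latitude within ±5e-07° of the true value.
North–south distance: 5e-07° × 111320 m/° = 0.05566 m.

0.056 metres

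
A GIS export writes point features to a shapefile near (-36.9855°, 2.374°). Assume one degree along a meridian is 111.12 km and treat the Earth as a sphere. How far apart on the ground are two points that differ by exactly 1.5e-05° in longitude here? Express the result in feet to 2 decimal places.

4.37 feet

At 36.9855° a degree of longitude is 111120 × cos 36.9855° ≈ 88761.3 m, so 1.5e-05° corresponds to 1.33142 m.
In feet: 1.33142 m ÷ 0.3048 ≈ 4.3682 ft.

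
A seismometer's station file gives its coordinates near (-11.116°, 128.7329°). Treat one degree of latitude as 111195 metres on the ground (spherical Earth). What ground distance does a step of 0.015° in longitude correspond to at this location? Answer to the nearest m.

One degree of longitude here spans 111195 × cos 11.116° = 111195 × 0.9812 ≈ 109109 m; 0.015° of that is 1636.63 m.

1637 m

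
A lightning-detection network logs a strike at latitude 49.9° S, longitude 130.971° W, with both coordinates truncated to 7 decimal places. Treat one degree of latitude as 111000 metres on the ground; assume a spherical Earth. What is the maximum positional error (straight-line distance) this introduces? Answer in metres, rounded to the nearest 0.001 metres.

Truncating at 7 decimal places can drop up to a full unit in the last place, so each coordinate may be off by as much as 1e-07°.
North–south component: 1e-07° × 111000 = 0.0111 m.
Longitude error → 1e-07 × 111000 × cos 49.9° = 1e-07 × 111000 × 0.6441 ≈ 0.00714977 m.
Combining orthogonally: (0.0111² + 0.00714977²)^½ ≈ 0.0132034 m.

0.013 metres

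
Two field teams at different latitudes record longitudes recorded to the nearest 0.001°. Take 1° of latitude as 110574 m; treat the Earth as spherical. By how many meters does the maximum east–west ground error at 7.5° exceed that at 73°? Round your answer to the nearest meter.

Rounding to 3 decimal places leaves the longitude within ±0.0005° of the true value.
Error at 7.5° = 0.0005° × 110574 × cos 7.5° ≈ 55.287 × 0.9914 = 54.814 m.
Error at 73° = 0.0005° × 110574 × cos 73° ≈ 55.287 × 0.2924 = 16.164 m.
So the lower-latitude error exceeds the higher by 54.814 − 16.164 = 38.65 m.

39 meters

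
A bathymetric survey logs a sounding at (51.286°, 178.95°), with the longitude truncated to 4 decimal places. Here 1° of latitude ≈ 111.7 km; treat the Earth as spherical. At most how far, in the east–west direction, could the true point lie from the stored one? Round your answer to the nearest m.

Truncating at 4 decimal places can drop up to a full unit in the last place, so the longitude may be off by as much as 0.0001°.
Parallels shrink by cos φ, so at 51.286° a degree of longitude is 111700 × 0.6254 ≈ 69860.9 m.
So at most 0.0001° × 69860.9 ≈ 6.98609 m east–west.

7 m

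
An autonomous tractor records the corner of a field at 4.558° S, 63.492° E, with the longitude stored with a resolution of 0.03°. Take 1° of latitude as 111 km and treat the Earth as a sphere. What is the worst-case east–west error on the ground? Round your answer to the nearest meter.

With a 0.03° grid the true value lies within half a step, ±0.03°/2 = ±0.015°, of the stored one.
One degree of longitude at 4.558° is 111000 × cos 4.558° ≈ 111000 × 0.9968 = 110649 m.
East–west error: 0.015° × 110649 m/° ≈ 1659.73 m.

1660 meters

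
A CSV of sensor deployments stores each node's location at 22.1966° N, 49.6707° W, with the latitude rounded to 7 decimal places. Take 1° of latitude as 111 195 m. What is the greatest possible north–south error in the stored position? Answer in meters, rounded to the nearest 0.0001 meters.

Rounding to 7 decimal places leaves the latitude within ±5e-08° of the true value.
North–south distance: 5e-08° × 111195 m/° = 0.00555975 m.

0.0056 meters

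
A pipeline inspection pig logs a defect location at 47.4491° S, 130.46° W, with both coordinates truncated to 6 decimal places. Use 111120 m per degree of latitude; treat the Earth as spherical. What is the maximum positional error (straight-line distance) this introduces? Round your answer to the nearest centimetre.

Truncating at 6 decimal places can drop up to a full unit in the last place, so each coordinate may be off by as much as 1e-06°.
Latitude error → 1e-06 × 111120 = 0.11112 m along the meridian.
E–W at 47.4491°: 1e-06° × 111120 × cos 47.4491° = 1e-06 × 111120 × 0.6762 ≈ 0.0751443 m.
Combining orthogonally: (0.11112² + 0.0751443²)^½ ≈ 0.134143 m.
That is 0.134143 m = 13.414 cm.

13 centimetres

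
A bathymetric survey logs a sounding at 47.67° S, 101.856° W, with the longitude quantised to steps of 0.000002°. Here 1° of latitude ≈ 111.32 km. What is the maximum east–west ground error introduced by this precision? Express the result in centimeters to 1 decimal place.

With a 0.000002° grid the true value lies within half a step, ±0.000002°/2 = ±1e-06°, of the stored one.
Parallels shrink by cos φ, so at 47.67° a degree of longitude is 111320 × 0.6734 ≈ 74962.9 m.
So at most 1e-06° × 74962.9 ≈ 0.0749629 m east–west.
That is 0.0749629 m = 7.4963 cm.

7.5 centimeters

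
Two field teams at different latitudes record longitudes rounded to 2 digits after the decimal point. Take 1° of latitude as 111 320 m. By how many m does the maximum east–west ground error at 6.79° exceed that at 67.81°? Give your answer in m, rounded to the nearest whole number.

Rounding to 2 decimal places leaves the longitude within ±0.005° of the true value.
At 6.79°: 0.005° × 111320 × cos 6.79° = 0.005 × 111320 × 0.9930 ≈ 552.7 m.
At 67.81°: 0.005° × 111320 × cos 67.81° = 0.005 × 111320 × 0.3777 ≈ 210.22 m.
So the lower-latitude error exceeds the higher by 552.7 − 210.22 = 342.48 m.

342 m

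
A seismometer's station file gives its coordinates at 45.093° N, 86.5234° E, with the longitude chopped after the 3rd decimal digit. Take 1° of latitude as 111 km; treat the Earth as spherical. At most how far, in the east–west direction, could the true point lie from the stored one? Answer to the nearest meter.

Truncating at 3 decimal places can drop up to a full unit in the last place, so the longitude may be off by as much as 0.001°.
At latitude 45.093° a degree of longitude spans 111000 m × cos 45.093° = 111000 × 0.7060 ≈ 78361.3 m.
East–west error: 0.001° × 78361.3 m/° ≈ 78.3613 m.

78 meters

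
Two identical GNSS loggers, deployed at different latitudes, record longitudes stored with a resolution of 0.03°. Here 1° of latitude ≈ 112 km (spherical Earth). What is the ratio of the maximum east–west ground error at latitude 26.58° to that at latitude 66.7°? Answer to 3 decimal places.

2.261

With a 0.03° grid the true value lies within half a step, ±0.03°/2 = ±0.015°, of the stored one.
Error at 26.58° = 0.015° × 112000 × cos 26.58° ≈ 1680 × 0.8943 = 1502.4 m.
Error at 66.7° = 0.015° × 112000 × cos 66.7° ≈ 1680 × 0.3955 = 664.52 m.
The ratio reduces to cos 26.58° / cos 66.7° = 0.8943/0.3955 ≈ 2.2610.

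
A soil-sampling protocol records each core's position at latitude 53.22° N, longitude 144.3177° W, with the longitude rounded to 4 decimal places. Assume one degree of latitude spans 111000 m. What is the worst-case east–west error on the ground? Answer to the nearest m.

3 m

Rounding to 4 decimal places leaves the longitude within ±5e-05° of the true value.
Parallels shrink by cos φ, so at 53.22° a degree of longitude is 111000 × 0.5987 ≈ 66460.6 m.
So at most 5e-05° × 66460.6 ≈ 3.32303 m east–west.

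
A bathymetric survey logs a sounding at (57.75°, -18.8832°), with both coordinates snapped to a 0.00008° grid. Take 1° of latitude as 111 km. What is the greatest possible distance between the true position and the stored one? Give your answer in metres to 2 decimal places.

With a 0.00008° grid the true value lies within half a step, ±0.00008°/2 = ±4e-05°, of the stored one.
N–S: 4e-05° × 111000 m/° = 4.44 m.
East–west component at 57.75°: 4e-05° × 111000 × cos 57.75° ≈ 4e-05 × 59231.2 ≈ 2.36925 m.
The two errors are perpendicular, so the maximum displacement is √(4.44² + 2.36925²) ≈ 5.03259 m.

5.03 metres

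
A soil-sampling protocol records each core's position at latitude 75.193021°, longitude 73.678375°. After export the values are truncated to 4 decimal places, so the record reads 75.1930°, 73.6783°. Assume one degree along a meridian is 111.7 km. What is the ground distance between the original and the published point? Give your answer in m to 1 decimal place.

3.2 m

Δlat = 75.193021 − 75.1930 = +0.000021°; Δlon = 73.678375 − 73.6783 = +0.000075°.
North–south shift: 0.000021 × 111700 = 2.3457 m.
E–W at 75.193°: 0.000075° × 111700 × cos 75.193° = 0.000075 × 111700 × 0.2556 ≈ 2.14099 m.
Distance: √(2.3457² + 2.14099²) ≈ 3.17587 m.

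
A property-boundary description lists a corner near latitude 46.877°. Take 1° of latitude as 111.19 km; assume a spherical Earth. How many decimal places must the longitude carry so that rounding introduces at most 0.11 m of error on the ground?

At 46.877° one degree of longitude covers 111190 × cos 46.877° ≈ 111190 × 0.6836 ≈ 76005.8 m.
With N decimal places the half-ulp bound is 0.5·10⁻ᴺ°, or 0.5·10⁻ᴺ × 76005.8 m on the ground.
Setting 38002.9 × 10⁻ᴺ ≤ 0.11 gives 10ᴺ ≥ 3.455e+05, i.e. N ≥ 5.54.
N = 5 would give 0.38 m (too coarse); N = 6 gives 0.038 m ≤ 0.11 m.

6 decimal places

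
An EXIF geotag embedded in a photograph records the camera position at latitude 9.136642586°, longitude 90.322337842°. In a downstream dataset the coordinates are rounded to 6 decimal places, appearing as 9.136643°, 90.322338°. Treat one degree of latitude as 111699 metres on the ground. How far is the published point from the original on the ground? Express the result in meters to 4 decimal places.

The latitude changed by -0.000000414° and the longitude by -0.000000158°.
North–south shift: -0.000000414 × 111699 = -0.0462434 m.
E–W at 9.13664°: -0.000000158° × 111699 × cos 9.13664° = -0.000000158 × 111699 × 0.9873 ≈ -0.0174245 m.
Hypotenuse of the two orthogonal shifts: √(0.0462434² + 0.0174245²) = 0.0494173 m.

0.0494 meters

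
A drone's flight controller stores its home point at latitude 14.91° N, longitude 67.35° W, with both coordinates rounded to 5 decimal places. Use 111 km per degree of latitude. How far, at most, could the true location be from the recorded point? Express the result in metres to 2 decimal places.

0.77 metres

Rounding to 5 decimal places leaves each coordinate within ±5e-06° of the true value.
North–south component: 5e-06° × 111000 = 0.555 m.
E–W at 14.91°: 5e-06° × 111000 × cos 14.91° = 5e-06 × 111000 × 0.9663 ≈ 0.536314 m.
Worst case both components are at the extreme and orthogonal: √(0.555² + 0.536314²) ≈ 0.771789 m.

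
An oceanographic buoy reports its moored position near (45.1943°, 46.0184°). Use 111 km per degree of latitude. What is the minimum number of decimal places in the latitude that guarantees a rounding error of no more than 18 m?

4

One degree of latitude covers 111000 m.
With N decimal places the half-ulp bound is 0.5·10⁻ᴺ°, or 0.5·10⁻ᴺ × 111000 m on the ground.
Setting 55500 × 10⁻ᴺ ≤ 18 gives 10ᴺ ≥ 3083, i.e. N ≥ 3.49.
So 4 decimal places suffice (5.55 m); 3 would allow up to 55.5 m.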